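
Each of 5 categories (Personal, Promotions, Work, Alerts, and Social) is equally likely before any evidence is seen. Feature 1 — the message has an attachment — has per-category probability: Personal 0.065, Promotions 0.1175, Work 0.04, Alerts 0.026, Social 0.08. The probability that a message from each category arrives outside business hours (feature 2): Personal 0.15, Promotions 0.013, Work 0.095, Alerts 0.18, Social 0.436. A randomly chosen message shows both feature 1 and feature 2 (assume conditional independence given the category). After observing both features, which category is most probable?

With a uniform prior (1/5 each), posterior ∝ likelihood:
  Personal: 0.065 × 0.15 = 0.00975
  Promotions: 0.1175 × 0.013 = 0.0015275
  Work: 0.04 × 0.095 = 0.0038
  Alerts: 0.026 × 0.18 = 0.00468
  Social: 0.08 × 0.436 = 0.03488
Total = 0.0546375.
Largest term belongs to Social, so Social is most probable.

Social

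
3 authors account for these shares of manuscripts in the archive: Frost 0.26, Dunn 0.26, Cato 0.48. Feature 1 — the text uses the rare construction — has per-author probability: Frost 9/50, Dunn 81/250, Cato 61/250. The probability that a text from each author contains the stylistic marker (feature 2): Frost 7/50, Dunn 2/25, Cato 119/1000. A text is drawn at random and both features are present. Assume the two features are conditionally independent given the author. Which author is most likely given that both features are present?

Compute prior × likelihood for every hypothesis:
  Frost: 0.26 × 0.18 × 0.14 = 0.006552
  Dunn: 0.26 × 0.324 × 0.08 = 0.0067392
  Cato: 0.48 × 0.244 × 0.119 = 0.01393728
Sum = 0.02722848.
Largest term belongs to Cato, so Cato is most probable.

Cato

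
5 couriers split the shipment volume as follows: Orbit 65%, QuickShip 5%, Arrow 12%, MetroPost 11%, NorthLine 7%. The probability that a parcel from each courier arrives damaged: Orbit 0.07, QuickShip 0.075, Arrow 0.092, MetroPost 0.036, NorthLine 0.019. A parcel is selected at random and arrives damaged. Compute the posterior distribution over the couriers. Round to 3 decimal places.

Orbit 0.694, QuickShip 0.057, Arrow 0.168, MetroPost 0.060, NorthLine 0.020

Compute prior × likelihood for every hypothesis:
  Orbit: 0.65 × 0.07 = 0.0455
  QuickShip: 0.05 × 0.075 = 0.00375
  Arrow: 0.12 × 0.092 = 0.01104
  MetroPost: 0.11 × 0.036 = 0.00396
  NorthLine: 0.07 × 0.019 = 0.00133
Sum = 0.06558.
P(Orbit | damaged) = 0.0455/0.06558 ≈ 0.694
P(QuickShip | damaged) = 0.00375/0.06558 ≈ 0.057
P(Arrow | damaged) = 0.01104/0.06558 ≈ 0.168
P(MetroPost | damaged) = 0.00396/0.06558 ≈ 0.060
P(NorthLine | damaged) = 0.00133/0.06558 ≈ 0.020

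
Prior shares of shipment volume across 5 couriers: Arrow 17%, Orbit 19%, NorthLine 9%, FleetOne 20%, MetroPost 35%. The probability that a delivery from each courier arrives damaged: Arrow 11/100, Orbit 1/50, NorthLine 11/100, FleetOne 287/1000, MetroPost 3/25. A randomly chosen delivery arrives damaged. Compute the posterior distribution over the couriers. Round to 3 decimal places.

Arrow 0.142, Orbit 0.029, NorthLine 0.075, FleetOne 0.436, MetroPost 0.319

By Bayes' rule, posterior ∝ prior × likelihood:
  Arrow: 0.17 × 0.11 = 0.0187
  Orbit: 0.19 × 0.02 = 0.0038
  NorthLine: 0.09 × 0.11 = 0.0099
  FleetOne: 0.2 × 0.287 = 0.0574
  MetroPost: 0.35 × 0.12 = 0.042
Normalizing constant = 0.1318.
P(Arrow | damaged) = 0.0187/0.1318 ≈ 0.142
P(Orbit | damaged) = 0.0038/0.1318 ≈ 0.029
P(NorthLine | damaged) = 0.0099/0.1318 ≈ 0.075
P(FleetOne | damaged) = 0.0574/0.1318 ≈ 0.436
P(MetroPost | damaged) = 0.042/0.1318 ≈ 0.319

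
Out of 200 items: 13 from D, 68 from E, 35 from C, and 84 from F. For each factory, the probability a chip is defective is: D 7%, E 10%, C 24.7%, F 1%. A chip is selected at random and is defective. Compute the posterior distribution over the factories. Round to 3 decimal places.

D 0.053, E 0.395, C 0.503, F 0.049

Unnormalized posteriors (prior × likelihood):
  D: 0.065 × 0.07 = 0.00455
  E: 0.34 × 0.1 = 0.034
  C: 0.175 × 0.247 = 0.043225
  F: 0.42 × 0.01 = 0.0042
Sum = 0.085975.
P(D | defective) = 0.00455/0.085975 ≈ 0.053
P(E | defective) = 0.034/0.085975 ≈ 0.395
P(C | defective) = 0.043225/0.085975 ≈ 0.503
P(F | defective) = 0.0042/0.085975 ≈ 0.049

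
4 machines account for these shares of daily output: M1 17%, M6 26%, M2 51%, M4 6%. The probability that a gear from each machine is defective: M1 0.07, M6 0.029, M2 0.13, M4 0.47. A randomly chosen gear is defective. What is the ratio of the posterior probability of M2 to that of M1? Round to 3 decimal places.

5.571

Compute prior × likelihood for every hypothesis:
  M1: 0.17 × 0.07 = 0.0119
  M6: 0.26 × 0.029 = 0.00754
  M2: 0.51 × 0.13 = 0.0663
  M4: 0.06 × 0.47 = 0.0282
Sum = 0.11394.
The ratio is 0.0663 / 0.0119 (the normalizer cancels) = 5.571.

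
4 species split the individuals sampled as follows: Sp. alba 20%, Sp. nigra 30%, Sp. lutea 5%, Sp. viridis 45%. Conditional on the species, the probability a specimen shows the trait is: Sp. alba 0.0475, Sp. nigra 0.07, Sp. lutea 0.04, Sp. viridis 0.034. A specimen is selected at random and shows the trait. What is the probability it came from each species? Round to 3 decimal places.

By Bayes' rule, posterior ∝ prior × likelihood:
  Sp. alba: 0.2 × 0.0475 = 0.0095
  Sp. nigra: 0.3 × 0.07 = 0.021
  Sp. lutea: 0.05 × 0.04 = 0.002
  Sp. viridis: 0.45 × 0.034 = 0.0153
Normalizing constant = 0.0478.
P(Sp. alba | trait) = 0.0095/0.0478 ≈ 0.199
P(Sp. nigra | trait) = 0.021/0.0478 ≈ 0.439
P(Sp. lutea | trait) = 0.002/0.0478 ≈ 0.042
P(Sp. viridis | trait) = 0.0153/0.0478 ≈ 0.320

Sp. alba 0.199, Sp. nigra 0.439, Sp. lutea 0.042, Sp. viridis 0.320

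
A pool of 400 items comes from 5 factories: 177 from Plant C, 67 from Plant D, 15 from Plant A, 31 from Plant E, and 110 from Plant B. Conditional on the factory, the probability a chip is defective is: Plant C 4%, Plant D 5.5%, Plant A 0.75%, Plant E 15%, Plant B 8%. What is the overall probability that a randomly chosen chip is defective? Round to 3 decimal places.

0.061

Compute prior × likelihood for every hypothesis:
  Plant C: 0.4425 × 0.04 = 0.0177
  Plant D: 0.1675 × 0.055 = 0.0092125
  Plant A: 0.0375 × 0.0075 = 0.00028125
  Plant E: 0.0775 × 0.15 = 0.011625
  Plant B: 0.275 × 0.08 = 0.022
P(defective) = 0.0177 + 0.0092125 + 0.00028125 + 0.011625 + 0.022 = 0.06081875 → 0.061.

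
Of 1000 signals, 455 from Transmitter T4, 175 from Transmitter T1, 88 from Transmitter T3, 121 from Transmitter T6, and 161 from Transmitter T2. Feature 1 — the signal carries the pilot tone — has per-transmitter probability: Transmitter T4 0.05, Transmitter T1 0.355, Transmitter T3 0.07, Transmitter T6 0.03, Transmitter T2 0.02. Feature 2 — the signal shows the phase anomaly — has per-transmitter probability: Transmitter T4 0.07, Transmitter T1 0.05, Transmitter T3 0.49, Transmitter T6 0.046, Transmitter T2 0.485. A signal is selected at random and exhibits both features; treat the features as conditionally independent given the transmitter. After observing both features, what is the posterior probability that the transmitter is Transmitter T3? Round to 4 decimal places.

Prior × likelihood for each hypothesis:
  Transmitter T4: 0.455 × 0.05 × 0.07 = 0.0015925
  Transmitter T1: 0.175 × 0.355 × 0.05 = 0.00310625
  Transmitter T3: 0.088 × 0.07 × 0.49 = 0.0030184
  Transmitter T6: 0.121 × 0.03 × 0.046 = 0.00016698
  Transmitter T2: 0.161 × 0.02 × 0.485 = 0.0015617
Total = 0.00944583.
P(Transmitter T3 | evidence) = 0.0030184 / 0.00944583 ≈ 0.3195.

0.3195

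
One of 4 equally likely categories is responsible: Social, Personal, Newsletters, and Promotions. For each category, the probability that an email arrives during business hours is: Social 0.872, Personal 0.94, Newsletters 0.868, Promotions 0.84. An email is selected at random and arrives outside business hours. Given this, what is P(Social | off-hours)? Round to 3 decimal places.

0.267

Taking complements, P(off-hours | each) = Social 0.128, Personal 0.06, Newsletters 0.132, Promotions 0.16.
Since the prior is uniform, the posterior is proportional to the likelihood:
  Social: 0.128
  Personal: 0.06
  Newsletters: 0.132
  Promotions: 0.16
Sum = 0.48.
P(Social | evidence) = 0.128 / 0.48 ≈ 0.267.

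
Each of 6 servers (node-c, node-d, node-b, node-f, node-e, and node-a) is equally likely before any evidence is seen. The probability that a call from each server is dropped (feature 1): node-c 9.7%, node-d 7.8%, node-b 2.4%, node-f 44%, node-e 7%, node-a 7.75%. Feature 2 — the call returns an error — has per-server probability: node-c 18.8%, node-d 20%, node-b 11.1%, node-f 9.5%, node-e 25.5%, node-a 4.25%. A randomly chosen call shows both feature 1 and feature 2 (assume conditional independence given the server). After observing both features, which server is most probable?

Since the prior is uniform, the posterior is proportional to the likelihood:
  node-c: 0.097 × 0.188 = 0.018236
  node-d: 0.078 × 0.2 = 0.0156
  node-b: 0.024 × 0.111 = 0.002664
  node-f: 0.44 × 0.095 = 0.0418
  node-e: 0.07 × 0.255 = 0.01785
  node-a: 0.0775 × 0.0425 = 0.00329375
Normalizing constant = 0.09944375.
Largest term belongs to node-f, so node-f is most probable.

node-f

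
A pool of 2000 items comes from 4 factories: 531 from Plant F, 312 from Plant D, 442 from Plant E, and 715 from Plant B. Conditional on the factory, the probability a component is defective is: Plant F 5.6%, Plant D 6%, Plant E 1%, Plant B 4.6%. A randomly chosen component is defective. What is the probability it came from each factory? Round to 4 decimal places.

By Bayes' rule, posterior ∝ prior × likelihood:
  Plant F: 0.2655 × 0.056 = 0.014868
  Plant D: 0.156 × 0.06 = 0.00936
  Plant E: 0.221 × 0.01 = 0.00221
  Plant B: 0.3575 × 0.046 = 0.016445
Total = 0.042883.
P(Plant F | defective) = 0.014868/0.042883 ≈ 0.3467
P(Plant D | defective) = 0.00936/0.042883 ≈ 0.2183
P(Plant E | defective) = 0.00221/0.042883 ≈ 0.0515
P(Plant B | defective) = 0.016445/0.042883 ≈ 0.3835

Plant F 0.3467, Plant D 0.2183, Plant E 0.0515, Plant B 0.3835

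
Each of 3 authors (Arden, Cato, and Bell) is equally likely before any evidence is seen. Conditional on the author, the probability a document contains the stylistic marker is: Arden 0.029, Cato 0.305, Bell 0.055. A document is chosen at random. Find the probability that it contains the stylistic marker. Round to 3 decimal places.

Since the prior is uniform, the posterior is proportional to the likelihood:
  Arden: 0.029
  Cato: 0.305
  Bell: 0.055
P(marker) = (1/3) × (0.029 + 0.305 + 0.055) = 0.389/3 ≈ 0.130.

0.130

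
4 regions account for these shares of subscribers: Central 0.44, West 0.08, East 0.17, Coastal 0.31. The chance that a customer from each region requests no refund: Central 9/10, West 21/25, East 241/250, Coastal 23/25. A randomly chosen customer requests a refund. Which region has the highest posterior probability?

Central

Taking complements, P(refund | each) = Central 0.1, West 0.16, East 0.036, Coastal 0.08.
By Bayes' rule, posterior ∝ prior × likelihood:
  Central: 0.44 × 0.1 = 0.044
  West: 0.08 × 0.16 = 0.0128
  East: 0.17 × 0.036 = 0.00612
  Coastal: 0.31 × 0.08 = 0.0248
Normalizing constant = 0.08772.
Largest term belongs to Central, so Central is most probable.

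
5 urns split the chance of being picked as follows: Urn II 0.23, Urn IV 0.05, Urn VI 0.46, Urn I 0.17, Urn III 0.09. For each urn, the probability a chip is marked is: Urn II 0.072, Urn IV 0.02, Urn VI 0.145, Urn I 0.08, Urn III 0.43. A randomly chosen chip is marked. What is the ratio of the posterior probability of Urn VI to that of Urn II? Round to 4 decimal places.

4.0278

By Bayes' rule, posterior ∝ prior × likelihood:
  Urn II: 0.23 × 0.072 = 0.01656
  Urn IV: 0.05 × 0.02 = 0.001
  Urn VI: 0.46 × 0.145 = 0.0667
  Urn I: 0.17 × 0.08 = 0.0136
  Urn III: 0.09 × 0.43 = 0.0387
Total = 0.13656.
The ratio is 0.0667 / 0.01656 (the normalizer cancels) = 4.0278.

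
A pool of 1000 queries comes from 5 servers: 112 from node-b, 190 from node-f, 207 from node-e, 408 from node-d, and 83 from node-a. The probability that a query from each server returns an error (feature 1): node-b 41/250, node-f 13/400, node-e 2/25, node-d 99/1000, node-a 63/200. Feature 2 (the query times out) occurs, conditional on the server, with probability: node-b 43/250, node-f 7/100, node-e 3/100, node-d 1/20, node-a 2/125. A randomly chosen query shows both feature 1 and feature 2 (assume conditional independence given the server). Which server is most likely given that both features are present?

node-b

Compute prior × likelihood for every hypothesis:
  node-b: 0.112 × 0.164 × 0.172 = 0.003159296
  node-f: 0.19 × 0.0325 × 0.07 = 0.00043225
  node-e: 0.207 × 0.08 × 0.03 = 0.0004968
  node-d: 0.408 × 0.099 × 0.05 = 0.0020196
  node-a: 0.083 × 0.315 × 0.016 = 0.00041832
Total = 0.006526266.
Largest term belongs to node-b, so node-b is most probable.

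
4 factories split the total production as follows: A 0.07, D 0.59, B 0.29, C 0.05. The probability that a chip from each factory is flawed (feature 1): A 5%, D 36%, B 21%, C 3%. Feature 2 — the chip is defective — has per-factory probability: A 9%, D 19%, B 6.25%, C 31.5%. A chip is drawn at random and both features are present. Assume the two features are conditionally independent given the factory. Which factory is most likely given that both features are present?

Compute prior × likelihood for every hypothesis:
  A: 0.07 × 0.05 × 0.09 = 0.000315
  D: 0.59 × 0.36 × 0.19 = 0.040356
  B: 0.29 × 0.21 × 0.0625 = 0.00380625
  C: 0.05 × 0.03 × 0.315 = 0.0004725
Total = 0.04494975.
Largest term belongs to D, so D is most probable.

D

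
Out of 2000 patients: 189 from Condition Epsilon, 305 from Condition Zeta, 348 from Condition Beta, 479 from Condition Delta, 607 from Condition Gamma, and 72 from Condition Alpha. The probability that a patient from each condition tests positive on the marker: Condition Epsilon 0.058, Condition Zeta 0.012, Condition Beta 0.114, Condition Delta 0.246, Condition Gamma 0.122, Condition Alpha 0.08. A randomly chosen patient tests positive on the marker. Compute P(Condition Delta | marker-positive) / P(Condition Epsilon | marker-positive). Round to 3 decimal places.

10.749

Prior × likelihood for each hypothesis:
  Condition Epsilon: 0.0945 × 0.058 = 0.005481
  Condition Zeta: 0.1525 × 0.012 = 0.00183
  Condition Beta: 0.174 × 0.114 = 0.019836
  Condition Delta: 0.2395 × 0.246 = 0.058917
  Condition Gamma: 0.3035 × 0.122 = 0.037027
  Condition Alpha: 0.036 × 0.08 = 0.00288
Normalizing constant = 0.125971.
The ratio is 0.058917 / 0.005481 (the normalizer cancels) = 10.749.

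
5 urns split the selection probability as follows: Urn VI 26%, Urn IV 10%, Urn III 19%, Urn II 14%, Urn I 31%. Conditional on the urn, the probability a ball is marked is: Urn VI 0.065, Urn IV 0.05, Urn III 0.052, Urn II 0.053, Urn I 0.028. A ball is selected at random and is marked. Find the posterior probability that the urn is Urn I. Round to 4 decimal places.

0.1813

Compute prior × likelihood for every hypothesis:
  Urn VI: 0.26 × 0.065 = 0.0169
  Urn IV: 0.1 × 0.05 = 0.005
  Urn III: 0.19 × 0.052 = 0.00988
  Urn II: 0.14 × 0.053 = 0.00742
  Urn I: 0.31 × 0.028 = 0.00868
Total = 0.04788.
P(Urn I | evidence) = 0.00868 / 0.04788 ≈ 0.1813.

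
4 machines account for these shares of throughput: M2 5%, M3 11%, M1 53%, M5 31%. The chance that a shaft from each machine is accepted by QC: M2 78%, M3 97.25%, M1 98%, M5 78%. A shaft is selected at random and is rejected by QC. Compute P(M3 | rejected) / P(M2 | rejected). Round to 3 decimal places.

Taking complements, P(rejected | each) = M2 0.22, M3 0.0275, M1 0.02, M5 0.22.
By Bayes' rule, posterior ∝ prior × likelihood:
  M2: 0.05 × 0.22 = 0.011
  M3: 0.11 × 0.0275 = 0.003025
  M1: 0.53 × 0.02 = 0.0106
  M5: 0.31 × 0.22 = 0.0682
Sum = 0.092825.
The ratio is 0.003025 / 0.011 (the normalizer cancels) = 0.275.

0.275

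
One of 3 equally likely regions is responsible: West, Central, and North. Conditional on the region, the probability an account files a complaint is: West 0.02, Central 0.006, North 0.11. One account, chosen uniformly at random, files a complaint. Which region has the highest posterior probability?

North

Since the prior is uniform, the posterior is proportional to the likelihood:
  West: 0.02
  Central: 0.006
  North: 0.11
Normalizing constant = 0.136.
Largest term belongs to North, so North is most probable.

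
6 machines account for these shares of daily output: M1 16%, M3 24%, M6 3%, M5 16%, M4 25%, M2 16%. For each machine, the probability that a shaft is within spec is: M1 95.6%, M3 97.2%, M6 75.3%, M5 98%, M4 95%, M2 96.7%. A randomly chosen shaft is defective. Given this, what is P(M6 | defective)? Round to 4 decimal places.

Taking complements, P(defective | each) = M1 0.044, M3 0.028, M6 0.247, M5 0.02, M4 0.05, M2 0.033.
Prior × likelihood for each hypothesis:
  M1: 0.16 × 0.044 = 0.00704
  M3: 0.24 × 0.028 = 0.00672
  M6: 0.03 × 0.247 = 0.00741
  M5: 0.16 × 0.02 = 0.0032
  M4: 0.25 × 0.05 = 0.0125
  M2: 0.16 × 0.033 = 0.00528
Normalizing constant = 0.04215.
P(M6 | evidence) = 0.00741 / 0.04215 ≈ 0.1758.

0.1758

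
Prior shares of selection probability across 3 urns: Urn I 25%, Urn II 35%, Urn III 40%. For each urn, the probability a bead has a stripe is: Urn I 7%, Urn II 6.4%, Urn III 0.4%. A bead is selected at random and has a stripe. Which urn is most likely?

Urn II

Prior × likelihood for each hypothesis:
  Urn I: 0.25 × 0.07 = 0.0175
  Urn II: 0.35 × 0.064 = 0.0224
  Urn III: 0.4 × 0.004 = 0.0016
Normalizing constant = 0.0415.
Largest term belongs to Urn II, so Urn II is most probable.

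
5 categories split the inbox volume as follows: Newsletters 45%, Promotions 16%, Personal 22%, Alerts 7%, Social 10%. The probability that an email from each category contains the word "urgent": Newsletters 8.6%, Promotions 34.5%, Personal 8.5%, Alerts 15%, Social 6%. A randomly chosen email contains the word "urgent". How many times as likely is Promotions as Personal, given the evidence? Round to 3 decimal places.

By Bayes' rule, posterior ∝ prior × likelihood:
  Newsletters: 0.45 × 0.086 = 0.0387
  Promotions: 0.16 × 0.345 = 0.0552
  Personal: 0.22 × 0.085 = 0.0187
  Alerts: 0.07 × 0.15 = 0.0105
  Social: 0.1 × 0.06 = 0.006
Total = 0.1291.
The ratio is 0.0552 / 0.0187 (the normalizer cancels) = 2.952.

2.952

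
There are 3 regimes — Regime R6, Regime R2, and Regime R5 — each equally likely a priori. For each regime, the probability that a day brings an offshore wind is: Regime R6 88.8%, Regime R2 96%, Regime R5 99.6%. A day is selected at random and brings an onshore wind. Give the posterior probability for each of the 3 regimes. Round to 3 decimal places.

Taking complements, P(onshore | each) = Regime R6 0.112, Regime R2 0.04, Regime R5 0.004.
With a uniform prior (1/3 each), posterior ∝ likelihood:
  Regime R6: 0.112
  Regime R2: 0.04
  Regime R5: 0.004
Sum = 0.156.
P(Regime R6 | onshore) = 0.112/0.156 ≈ 0.718
P(Regime R2 | onshore) = 0.04/0.156 ≈ 0.256
P(Regime R5 | onshore) = 0.004/0.156 ≈ 0.026

Regime R6 0.718, Regime R2 0.256, Regime R5 0.026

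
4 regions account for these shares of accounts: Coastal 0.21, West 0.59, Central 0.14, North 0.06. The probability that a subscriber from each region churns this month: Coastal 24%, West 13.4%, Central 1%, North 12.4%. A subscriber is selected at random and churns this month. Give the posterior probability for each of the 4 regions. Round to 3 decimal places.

Compute prior × likelihood for every hypothesis:
  Coastal: 0.21 × 0.24 = 0.0504
  West: 0.59 × 0.134 = 0.07906
  Central: 0.14 × 0.01 = 0.0014
  North: 0.06 × 0.124 = 0.00744
Total = 0.1383.
P(Coastal | churn) = 0.0504/0.1383 ≈ 0.364
P(West | churn) = 0.07906/0.1383 ≈ 0.572
P(Central | churn) = 0.0014/0.1383 ≈ 0.010
P(North | churn) = 0.00744/0.1383 ≈ 0.054
(Check: 0.364+0.572+0.010+0.054 = 1.000.)

Coastal 0.364, West 0.572, Central 0.010, North 0.054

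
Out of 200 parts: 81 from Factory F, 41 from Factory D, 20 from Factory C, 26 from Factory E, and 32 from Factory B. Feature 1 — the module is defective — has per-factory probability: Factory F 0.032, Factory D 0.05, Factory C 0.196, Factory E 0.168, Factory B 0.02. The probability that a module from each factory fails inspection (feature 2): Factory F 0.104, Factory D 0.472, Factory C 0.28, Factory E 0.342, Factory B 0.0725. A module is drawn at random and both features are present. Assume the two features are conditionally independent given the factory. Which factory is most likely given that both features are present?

Factory E

Compute prior × likelihood for every hypothesis:
  Factory F: 0.405 × 0.032 × 0.104 = 0.00134784
  Factory D: 0.205 × 0.05 × 0.472 = 0.004838
  Factory C: 0.1 × 0.196 × 0.28 = 0.005488
  Factory E: 0.13 × 0.168 × 0.342 = 0.00746928
  Factory B: 0.16 × 0.02 × 0.0725 = 0.000232
Total = 0.01937512.
Largest term belongs to Factory E, so Factory E is most probable.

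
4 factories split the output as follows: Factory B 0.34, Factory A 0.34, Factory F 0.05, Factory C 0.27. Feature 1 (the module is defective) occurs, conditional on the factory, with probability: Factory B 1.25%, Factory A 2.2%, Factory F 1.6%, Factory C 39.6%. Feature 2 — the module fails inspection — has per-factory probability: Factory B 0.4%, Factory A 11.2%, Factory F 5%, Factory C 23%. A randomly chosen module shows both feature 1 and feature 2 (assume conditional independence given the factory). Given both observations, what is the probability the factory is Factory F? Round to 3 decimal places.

0.002

Compute prior × likelihood for every hypothesis:
  Factory B: 0.34 × 0.0125 × 0.004 = 0.000017
  Factory A: 0.34 × 0.022 × 0.112 = 0.00083776
  Factory F: 0.05 × 0.016 × 0.05 = 0.00004
  Factory C: 0.27 × 0.396 × 0.23 = 0.0245916
Sum = 0.02548636.
P(Factory F | evidence) = 0.00004 / 0.02548636 ≈ 0.002.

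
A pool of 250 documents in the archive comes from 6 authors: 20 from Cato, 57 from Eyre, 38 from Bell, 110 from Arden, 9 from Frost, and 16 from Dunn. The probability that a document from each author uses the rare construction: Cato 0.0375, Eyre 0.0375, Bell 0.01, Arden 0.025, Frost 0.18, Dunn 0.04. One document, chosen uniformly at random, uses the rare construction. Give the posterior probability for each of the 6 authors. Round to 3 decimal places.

Compute prior × likelihood for every hypothesis:
  Cato: 0.08 × 0.0375 = 0.003
  Eyre: 0.228 × 0.0375 = 0.00855
  Bell: 0.152 × 0.01 = 0.00152
  Arden: 0.44 × 0.025 = 0.011
  Frost: 0.036 × 0.18 = 0.00648
  Dunn: 0.064 × 0.04 = 0.00256
Normalizing constant = 0.03311.
P(Cato | rare-form) = 0.003/0.03311 ≈ 0.091
P(Eyre | rare-form) = 0.00855/0.03311 ≈ 0.258
P(Bell | rare-form) = 0.00152/0.03311 ≈ 0.046
P(Arden | rare-form) = 0.011/0.03311 ≈ 0.332
P(Frost | rare-form) = 0.00648/0.03311 ≈ 0.196
P(Dunn | rare-form) = 0.00256/0.03311 ≈ 0.077

Cato 0.091, Eyre 0.258, Bell 0.046, Arden 0.332, Frost 0.196, Dunn 0.077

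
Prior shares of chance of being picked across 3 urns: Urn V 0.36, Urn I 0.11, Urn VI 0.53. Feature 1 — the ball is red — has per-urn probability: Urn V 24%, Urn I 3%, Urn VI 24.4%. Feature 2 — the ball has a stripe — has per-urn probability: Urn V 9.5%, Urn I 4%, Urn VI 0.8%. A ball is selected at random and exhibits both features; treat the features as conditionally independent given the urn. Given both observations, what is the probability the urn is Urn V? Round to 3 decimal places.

0.876

Prior × likelihood for each hypothesis:
  Urn V: 0.36 × 0.24 × 0.095 = 0.008208
  Urn I: 0.11 × 0.03 × 0.04 = 0.000132
  Urn VI: 0.53 × 0.244 × 0.008 = 0.00103456
Normalizing constant = 0.00937456.
P(Urn V | evidence) = 0.008208 / 0.00937456 ≈ 0.876.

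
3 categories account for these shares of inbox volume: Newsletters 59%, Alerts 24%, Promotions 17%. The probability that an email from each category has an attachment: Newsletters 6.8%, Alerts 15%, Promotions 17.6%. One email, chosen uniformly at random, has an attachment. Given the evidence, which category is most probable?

Compute prior × likelihood for every hypothesis:
  Newsletters: 0.59 × 0.068 = 0.04012
  Alerts: 0.24 × 0.15 = 0.036
  Promotions: 0.17 × 0.176 = 0.02992
Normalizing constant = 0.10604.
Largest term belongs to Newsletters, so Newsletters is most probable.

Newsletters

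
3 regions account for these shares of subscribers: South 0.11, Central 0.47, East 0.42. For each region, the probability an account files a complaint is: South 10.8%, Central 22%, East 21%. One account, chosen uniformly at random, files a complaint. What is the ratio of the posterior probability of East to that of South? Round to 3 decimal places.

Compute prior × likelihood for every hypothesis:
  South: 0.11 × 0.108 = 0.01188
  Central: 0.47 × 0.22 = 0.1034
  East: 0.42 × 0.21 = 0.0882
Sum = 0.20348.
The ratio is 0.0882 / 0.01188 (the normalizer cancels) = 7.424.

7.424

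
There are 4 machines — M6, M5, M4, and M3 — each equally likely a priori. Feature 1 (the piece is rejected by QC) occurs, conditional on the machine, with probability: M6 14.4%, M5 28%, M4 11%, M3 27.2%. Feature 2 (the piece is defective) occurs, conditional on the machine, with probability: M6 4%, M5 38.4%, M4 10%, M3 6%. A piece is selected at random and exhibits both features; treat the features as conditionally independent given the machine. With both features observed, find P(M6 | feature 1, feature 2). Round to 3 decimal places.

With a uniform prior (1/4 each), posterior ∝ likelihood:
  M6: 0.144 × 0.04 = 0.00576
  M5: 0.28 × 0.384 = 0.10752
  M4: 0.11 × 0.1 = 0.011
  M3: 0.272 × 0.06 = 0.01632
Sum = 0.1406.
P(M6 | evidence) = 0.00576 / 0.1406 ≈ 0.041.

0.041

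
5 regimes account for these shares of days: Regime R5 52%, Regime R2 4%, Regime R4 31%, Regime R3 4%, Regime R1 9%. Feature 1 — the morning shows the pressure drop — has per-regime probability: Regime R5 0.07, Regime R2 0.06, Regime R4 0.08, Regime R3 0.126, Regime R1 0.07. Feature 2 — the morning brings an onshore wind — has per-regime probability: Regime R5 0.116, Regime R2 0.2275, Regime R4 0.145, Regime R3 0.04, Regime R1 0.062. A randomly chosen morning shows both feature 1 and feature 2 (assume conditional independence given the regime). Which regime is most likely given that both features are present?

By Bayes' rule, posterior ∝ prior × likelihood:
  Regime R5: 0.52 × 0.07 × 0.116 = 0.0042224
  Regime R2: 0.04 × 0.06 × 0.2275 = 0.000546
  Regime R4: 0.31 × 0.08 × 0.145 = 0.003596
  Regime R3: 0.04 × 0.126 × 0.04 = 0.0002016
  Regime R1: 0.09 × 0.07 × 0.062 = 0.0003906
Normalizing constant = 0.0089566.
Largest term belongs to Regime R5, so Regime R5 is most probable.

Regime R5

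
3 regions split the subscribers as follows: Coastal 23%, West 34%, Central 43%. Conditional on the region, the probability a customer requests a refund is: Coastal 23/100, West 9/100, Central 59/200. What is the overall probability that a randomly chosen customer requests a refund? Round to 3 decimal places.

Prior × likelihood for each hypothesis:
  Coastal: 0.23 × 0.23 = 0.0529
  West: 0.34 × 0.09 = 0.0306
  Central: 0.43 × 0.295 = 0.12685
P(refund) = 0.0529 + 0.0306 + 0.12685 = 0.21035 → 0.210.

0.210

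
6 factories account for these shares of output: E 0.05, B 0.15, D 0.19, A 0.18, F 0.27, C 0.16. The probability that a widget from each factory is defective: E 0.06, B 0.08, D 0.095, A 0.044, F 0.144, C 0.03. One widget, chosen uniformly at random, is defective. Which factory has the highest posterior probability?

By Bayes' rule, posterior ∝ prior × likelihood:
  E: 0.05 × 0.06 = 0.003
  B: 0.15 × 0.08 = 0.012
  D: 0.19 × 0.095 = 0.01805
  A: 0.18 × 0.044 = 0.00792
  F: 0.27 × 0.144 = 0.03888
  C: 0.16 × 0.03 = 0.0048
Sum = 0.08465.
Largest term belongs to F, so F is most probable.

F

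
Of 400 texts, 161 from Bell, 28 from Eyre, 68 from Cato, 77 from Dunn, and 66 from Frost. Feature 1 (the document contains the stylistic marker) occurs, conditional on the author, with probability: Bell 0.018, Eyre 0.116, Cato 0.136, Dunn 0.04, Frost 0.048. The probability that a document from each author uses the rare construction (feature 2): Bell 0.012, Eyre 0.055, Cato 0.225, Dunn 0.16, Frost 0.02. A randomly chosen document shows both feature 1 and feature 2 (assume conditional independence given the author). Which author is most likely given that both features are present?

Prior × likelihood for each hypothesis:
  Bell: 0.4025 × 0.018 × 0.012 = 0.00008694
  Eyre: 0.07 × 0.116 × 0.055 = 0.0004466
  Cato: 0.17 × 0.136 × 0.225 = 0.005202
  Dunn: 0.1925 × 0.04 × 0.16 = 0.001232
  Frost: 0.165 × 0.048 × 0.02 = 0.0001584
Normalizing constant = 0.00712594.
Largest term belongs to Cato, so Cato is most probable.

Cato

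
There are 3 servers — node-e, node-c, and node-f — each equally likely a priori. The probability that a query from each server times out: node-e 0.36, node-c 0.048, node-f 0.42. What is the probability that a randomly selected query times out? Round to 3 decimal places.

0.276

With a uniform prior (1/3 each), posterior ∝ likelihood:
  node-e: 0.36
  node-c: 0.048
  node-f: 0.42
P(timeout) = (1/3) × (0.36 + 0.048 + 0.42) = 0.828/3 ≈ 0.276.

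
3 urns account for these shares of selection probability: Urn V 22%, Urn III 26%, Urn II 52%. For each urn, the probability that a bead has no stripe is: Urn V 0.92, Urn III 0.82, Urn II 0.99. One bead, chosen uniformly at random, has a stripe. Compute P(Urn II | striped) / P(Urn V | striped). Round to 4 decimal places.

Taking complements, P(striped | each) = Urn V 0.08, Urn III 0.18, Urn II 0.01.
By Bayes' rule, posterior ∝ prior × likelihood:
  Urn V: 0.22 × 0.08 = 0.0176
  Urn III: 0.26 × 0.18 = 0.0468
  Urn II: 0.52 × 0.01 = 0.0052
Sum = 0.0696.
The ratio is 0.0052 / 0.0176 (the normalizer cancels) = 0.2955.

0.2955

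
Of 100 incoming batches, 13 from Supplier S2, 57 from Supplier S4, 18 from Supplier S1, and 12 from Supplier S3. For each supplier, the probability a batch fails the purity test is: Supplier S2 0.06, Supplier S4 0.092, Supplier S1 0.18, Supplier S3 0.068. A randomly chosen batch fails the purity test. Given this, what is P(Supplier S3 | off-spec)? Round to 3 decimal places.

0.081

By Bayes' rule, posterior ∝ prior × likelihood:
  Supplier S2: 0.13 × 0.06 = 0.0078
  Supplier S4: 0.57 × 0.092 = 0.05244
  Supplier S1: 0.18 × 0.18 = 0.0324
  Supplier S3: 0.12 × 0.068 = 0.00816
Sum = 0.1008.
P(Supplier S3 | evidence) = 0.00816 / 0.1008 ≈ 0.081.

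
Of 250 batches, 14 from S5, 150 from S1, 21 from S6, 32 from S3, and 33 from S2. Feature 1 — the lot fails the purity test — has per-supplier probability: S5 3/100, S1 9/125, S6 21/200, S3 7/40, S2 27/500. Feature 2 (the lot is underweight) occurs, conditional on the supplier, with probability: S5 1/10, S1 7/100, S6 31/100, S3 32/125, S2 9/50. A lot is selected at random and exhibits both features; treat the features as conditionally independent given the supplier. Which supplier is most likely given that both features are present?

Unnormalized posteriors (prior × likelihood):
  S5: 0.056 × 0.03 × 0.1 = 0.000168
  S1: 0.6 × 0.072 × 0.07 = 0.003024
  S6: 0.084 × 0.105 × 0.31 = 0.0027342
  S3: 0.128 × 0.175 × 0.256 = 0.0057344
  S2: 0.132 × 0.054 × 0.18 = 0.00128304
Total = 0.01294364.
Largest term belongs to S3, so S3 is most probable.

S3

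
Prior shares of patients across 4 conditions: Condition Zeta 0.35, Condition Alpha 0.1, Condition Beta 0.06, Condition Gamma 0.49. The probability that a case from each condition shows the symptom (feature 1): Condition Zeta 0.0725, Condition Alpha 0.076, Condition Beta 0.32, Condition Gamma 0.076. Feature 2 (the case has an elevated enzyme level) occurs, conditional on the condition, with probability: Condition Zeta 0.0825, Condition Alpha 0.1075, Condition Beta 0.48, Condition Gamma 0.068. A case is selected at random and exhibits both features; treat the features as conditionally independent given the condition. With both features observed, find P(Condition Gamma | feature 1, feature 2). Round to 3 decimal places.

0.173

Compute prior × likelihood for every hypothesis:
  Condition Zeta: 0.35 × 0.0725 × 0.0825 = 0.0020934375
  Condition Alpha: 0.1 × 0.076 × 0.1075 = 0.000817
  Condition Beta: 0.06 × 0.32 × 0.48 = 0.009216
  Condition Gamma: 0.49 × 0.076 × 0.068 = 0.00253232
Normalizing constant = 0.0146587575.
P(Condition Gamma | evidence) = 0.00253232 / 0.0146587575 ≈ 0.173.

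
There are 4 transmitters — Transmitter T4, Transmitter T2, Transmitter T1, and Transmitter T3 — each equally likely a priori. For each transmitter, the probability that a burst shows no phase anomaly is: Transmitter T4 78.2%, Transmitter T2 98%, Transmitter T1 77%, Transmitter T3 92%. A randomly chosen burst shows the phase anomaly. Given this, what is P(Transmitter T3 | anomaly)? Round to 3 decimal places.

Taking complements, P(anomaly | each) = Transmitter T4 0.218, Transmitter T2 0.02, Transmitter T1 0.23, Transmitter T3 0.08.
With a uniform prior (1/4 each), posterior ∝ likelihood:
  Transmitter T4: 0.218
  Transmitter T2: 0.02
  Transmitter T1: 0.23
  Transmitter T3: 0.08
Sum = 0.548.
P(Transmitter T3 | evidence) = 0.08 / 0.548 ≈ 0.146.

0.146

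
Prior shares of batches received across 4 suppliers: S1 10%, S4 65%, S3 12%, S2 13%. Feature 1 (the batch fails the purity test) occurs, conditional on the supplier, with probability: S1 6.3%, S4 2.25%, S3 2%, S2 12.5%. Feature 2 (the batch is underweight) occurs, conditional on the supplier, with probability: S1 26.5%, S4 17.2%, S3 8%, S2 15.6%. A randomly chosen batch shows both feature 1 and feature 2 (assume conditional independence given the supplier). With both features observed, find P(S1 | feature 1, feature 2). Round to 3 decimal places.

Unnormalized posteriors (prior × likelihood):
  S1: 0.1 × 0.063 × 0.265 = 0.0016695
  S4: 0.65 × 0.0225 × 0.172 = 0.0025155
  S3: 0.12 × 0.02 × 0.08 = 0.000192
  S2: 0.13 × 0.125 × 0.156 = 0.002535
Sum = 0.006912.
P(S1 | evidence) = 0.0016695 / 0.006912 ≈ 0.242.

0.242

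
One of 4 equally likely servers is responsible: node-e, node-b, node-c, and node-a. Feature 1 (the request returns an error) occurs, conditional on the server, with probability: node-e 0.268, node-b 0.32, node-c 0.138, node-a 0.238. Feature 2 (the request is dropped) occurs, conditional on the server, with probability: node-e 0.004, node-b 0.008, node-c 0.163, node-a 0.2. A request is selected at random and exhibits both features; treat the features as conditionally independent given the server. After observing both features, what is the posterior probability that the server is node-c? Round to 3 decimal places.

0.305

With a uniform prior (1/4 each), posterior ∝ likelihood:
  node-e: 0.268 × 0.004 = 0.001072
  node-b: 0.32 × 0.008 = 0.00256
  node-c: 0.138 × 0.163 = 0.022494
  node-a: 0.238 × 0.2 = 0.0476
Sum = 0.073726.
P(node-c | evidence) = 0.022494 / 0.073726 ≈ 0.305.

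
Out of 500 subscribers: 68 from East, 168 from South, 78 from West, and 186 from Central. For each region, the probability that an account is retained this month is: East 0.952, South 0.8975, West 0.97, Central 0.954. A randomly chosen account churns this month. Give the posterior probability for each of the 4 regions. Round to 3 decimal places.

Taking complements, P(churn | each) = East 0.048, South 0.1025, West 0.03, Central 0.046.
By Bayes' rule, posterior ∝ prior × likelihood:
  East: 0.136 × 0.048 = 0.006528
  South: 0.336 × 0.1025 = 0.03444
  West: 0.156 × 0.03 = 0.00468
  Central: 0.372 × 0.046 = 0.017112
Total = 0.06276.
P(East | churn) = 0.006528/0.06276 ≈ 0.104
P(South | churn) = 0.03444/0.06276 ≈ 0.549
P(West | churn) = 0.00468/0.06276 ≈ 0.075
P(Central | churn) = 0.017112/0.06276 ≈ 0.273
(Check: 0.104+0.549+0.075+0.273 = 1.001.)

East 0.104, South 0.549, West 0.075, Central 0.273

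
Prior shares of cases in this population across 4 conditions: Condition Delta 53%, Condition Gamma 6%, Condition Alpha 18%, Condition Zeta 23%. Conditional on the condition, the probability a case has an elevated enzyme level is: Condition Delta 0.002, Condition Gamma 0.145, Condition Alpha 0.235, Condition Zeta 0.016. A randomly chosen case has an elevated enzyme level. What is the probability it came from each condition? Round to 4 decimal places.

Condition Delta 0.0190, Condition Gamma 0.1561, Condition Alpha 0.7589, Condition Zeta 0.0660

Unnormalized posteriors (prior × likelihood):
  Condition Delta: 0.53 × 0.002 = 0.00106
  Condition Gamma: 0.06 × 0.145 = 0.0087
  Condition Alpha: 0.18 × 0.235 = 0.0423
  Condition Zeta: 0.23 × 0.016 = 0.00368
Total = 0.05574.
P(Condition Delta | elevated) = 0.00106/0.05574 ≈ 0.0190
P(Condition Gamma | elevated) = 0.0087/0.05574 ≈ 0.1561
P(Condition Alpha | elevated) = 0.0423/0.05574 ≈ 0.7589
P(Condition Zeta | elevated) = 0.00368/0.05574 ≈ 0.0660
(Check: 0.0190+0.1561+0.7589+0.0660 = 1.0000.)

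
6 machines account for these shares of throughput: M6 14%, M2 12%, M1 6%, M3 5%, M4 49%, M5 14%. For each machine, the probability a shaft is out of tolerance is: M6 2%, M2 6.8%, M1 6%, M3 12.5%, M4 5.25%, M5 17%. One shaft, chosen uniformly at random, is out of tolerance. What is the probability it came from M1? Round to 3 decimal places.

0.051

Unnormalized posteriors (prior × likelihood):
  M6: 0.14 × 0.02 = 0.0028
  M2: 0.12 × 0.068 = 0.00816
  M1: 0.06 × 0.06 = 0.0036
  M3: 0.05 × 0.125 = 0.00625
  M4: 0.49 × 0.0525 = 0.025725
  M5: 0.14 × 0.17 = 0.0238
Total = 0.070335.
P(M1 | evidence) = 0.0036 / 0.070335 ≈ 0.051.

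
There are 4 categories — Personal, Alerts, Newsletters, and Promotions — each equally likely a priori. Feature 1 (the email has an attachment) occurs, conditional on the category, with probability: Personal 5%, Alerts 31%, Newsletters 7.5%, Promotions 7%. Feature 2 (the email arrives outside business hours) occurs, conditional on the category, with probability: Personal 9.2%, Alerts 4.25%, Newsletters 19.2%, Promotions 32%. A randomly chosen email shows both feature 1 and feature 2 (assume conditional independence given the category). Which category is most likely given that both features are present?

Promotions

Since the prior is uniform, the posterior is proportional to the likelihood:
  Personal: 0.05 × 0.092 = 0.0046
  Alerts: 0.31 × 0.0425 = 0.013175
  Newsletters: 0.075 × 0.192 = 0.0144
  Promotions: 0.07 × 0.32 = 0.0224
Normalizing constant = 0.054575.
Largest term belongs to Promotions, so Promotions is most probable.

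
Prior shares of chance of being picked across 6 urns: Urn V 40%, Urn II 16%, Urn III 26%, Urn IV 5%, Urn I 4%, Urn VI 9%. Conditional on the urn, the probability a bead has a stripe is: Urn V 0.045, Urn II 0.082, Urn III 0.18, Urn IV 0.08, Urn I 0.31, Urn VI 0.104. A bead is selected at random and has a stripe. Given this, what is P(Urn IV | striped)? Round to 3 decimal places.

0.039

Compute prior × likelihood for every hypothesis:
  Urn V: 0.4 × 0.045 = 0.018
  Urn II: 0.16 × 0.082 = 0.01312
  Urn III: 0.26 × 0.18 = 0.0468
  Urn IV: 0.05 × 0.08 = 0.004
  Urn I: 0.04 × 0.31 = 0.0124
  Urn VI: 0.09 × 0.104 = 0.00936
Normalizing constant = 0.10368.
P(Urn IV | evidence) = 0.004 / 0.10368 ≈ 0.039.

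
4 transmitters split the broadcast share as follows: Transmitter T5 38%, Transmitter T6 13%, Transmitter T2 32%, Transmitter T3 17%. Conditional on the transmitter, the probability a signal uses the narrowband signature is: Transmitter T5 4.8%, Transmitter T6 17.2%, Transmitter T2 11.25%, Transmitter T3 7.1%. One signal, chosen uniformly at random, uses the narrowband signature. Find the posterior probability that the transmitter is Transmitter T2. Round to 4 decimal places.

Prior × likelihood for each hypothesis:
  Transmitter T5: 0.38 × 0.048 = 0.01824
  Transmitter T6: 0.13 × 0.172 = 0.02236
  Transmitter T2: 0.32 × 0.1125 = 0.036
  Transmitter T3: 0.17 × 0.071 = 0.01207
Total = 0.08867.
P(Transmitter T2 | evidence) = 0.036 / 0.08867 ≈ 0.4060.

0.4060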